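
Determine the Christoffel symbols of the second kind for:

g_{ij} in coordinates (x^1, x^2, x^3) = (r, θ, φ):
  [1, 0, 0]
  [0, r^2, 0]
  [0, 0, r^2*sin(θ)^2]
Using Γ^k_{ij} = (1/2) g^{km} (∂_i g_{mj} + ∂_j g_{mi} - ∂_m g_{ij}); the metric is diagonal, so only the m = k term contributes.
Non-zero symbols (using the symmetry Γ^k_{ij} = Γ^k_{ji}):
Γ^r_{θ θ} = (1/2) g^{rr} (∂_θ g_{rθ} + ∂_θ g_{rθ} - ∂_r g_{θθ}) = (1/2)(1)((0) + (0) - (2*r)) = -r
Γ^r_{φ φ} = (1/2) g^{rr} (∂_φ g_{rφ} + ∂_φ g_{rφ} - ∂_r g_{φφ}) = (1/2)(1)((0) + (0) - (2*r*sin(θ)^2)) = -r*sin(θ)^2
Γ^θ_{r θ} = (1/2) g^{θθ} (∂_r g_{θθ} + ∂_θ g_{θr} - ∂_θ g_{rθ}) = (1/2)(1/r^2)((2*r) + (0) - (0)) = 1/r
Γ^θ_{φ φ} = (1/2) g^{θθ} (∂_φ g_{θφ} + ∂_φ g_{θφ} - ∂_θ g_{φφ}) = (1/2)(1/r^2)((0) + (0) - (r^2*sin(2*θ))) = -sin(2*θ)/2
Γ^φ_{r φ} = (1/2) g^{φφ} (∂_r g_{φφ} + ∂_φ g_{φr} - ∂_φ g_{rφ}) = (1/2)(1/(r^2*sin(θ)^2))((2*r*sin(θ)^2) + (0) - (0)) = 1/r
Γ^φ_{θ φ} = (1/2) g^{φφ} (∂_θ g_{φφ} + ∂_φ g_{φθ} - ∂_φ g_{θφ}) = (1/2)(1/(r^2*sin(θ)^2))((r^2*sin(2*θ)) + (0) - (0)) = 1/tan(θ)
All other Christoffel symbols are zero.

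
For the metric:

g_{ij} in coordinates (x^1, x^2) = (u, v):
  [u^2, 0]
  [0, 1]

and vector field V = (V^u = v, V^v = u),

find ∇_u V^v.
Non-zero Christoffel symbols:
Γ^u_{u u} = 1/u
∇_u V^v = ∂_u V^v + Γ^v_{u j} V^j
  = (1) + (0)(v) + (0)(u)
  = 1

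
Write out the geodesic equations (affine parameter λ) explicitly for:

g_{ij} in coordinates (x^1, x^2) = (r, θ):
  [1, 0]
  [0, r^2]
Geodesic equation: d^2x^k/dλ^2 + Γ^k_{ij} (dx^i/dλ)(dx^j/dλ) = 0.
Non-zero Christoffel symbols:
Γ^r_{θ θ} = -r
Γ^θ_{r θ} = 1/r
Substituting (the symmetric pair Γ^k_{ij}, Γ^k_{ji} combines into a factor 2):
d^2r/dλ^2 - r (dθ/dλ)^2 = 0
d^2θ/dλ^2 + (2/r) (dr/dλ)(dθ/dλ) = 0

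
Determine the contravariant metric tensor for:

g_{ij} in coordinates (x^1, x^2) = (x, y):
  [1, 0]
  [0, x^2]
The metric is diagonal, so g^{ij} is diagonal with entries 1/g_{ii}: diag(1, 1/(x^2)).
g^{ij}:
  [1, 0]
  [0, 1/x^2]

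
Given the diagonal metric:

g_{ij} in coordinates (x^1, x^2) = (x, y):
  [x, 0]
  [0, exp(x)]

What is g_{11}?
With x^1 = x, x^2 = y, g_{11} = g_{xx} is the row-1, column-1 entry of the matrix.
g_{11} = x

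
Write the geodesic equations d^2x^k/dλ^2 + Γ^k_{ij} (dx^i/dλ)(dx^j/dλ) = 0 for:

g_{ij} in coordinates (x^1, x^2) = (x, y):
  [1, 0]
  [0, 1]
Geodesic equation: d^2x^k/dλ^2 + Γ^k_{ij} (dx^i/dλ)(dx^j/dλ) = 0.
All Christoffel symbols vanish, so the geodesics are straight lines:
d^2x/dλ^2 = 0
d^2y/dλ^2 = 0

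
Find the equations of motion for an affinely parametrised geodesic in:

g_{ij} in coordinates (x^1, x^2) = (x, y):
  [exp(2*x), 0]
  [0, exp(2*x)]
Geodesic equation: d^2x^k/dλ^2 + Γ^k_{ij} (dx^i/dλ)(dx^j/dλ) = 0.
Non-zero Christoffel symbols:
Γ^x_{x x} = 1
Γ^x_{y y} = -1
Γ^y_{x y} = 1
Substituting (the symmetric pair Γ^k_{ij}, Γ^k_{ji} combines into a factor 2):
d^2x/dλ^2 + (dx/dλ)^2 - (dy/dλ)^2 = 0
d^2y/dλ^2 + 2 (dx/dλ)(dy/dλ) = 0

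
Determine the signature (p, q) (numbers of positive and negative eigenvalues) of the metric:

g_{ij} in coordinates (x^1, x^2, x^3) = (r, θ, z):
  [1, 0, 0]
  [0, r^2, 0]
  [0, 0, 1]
The metric is diagonal, so its eigenvalues are the diagonal entries: 1, r^2, 1 (at a generic point, where coordinate-dependent entries are positive).
3 positive, 0 negative.
(3, 0) - Riemannian (positive definite)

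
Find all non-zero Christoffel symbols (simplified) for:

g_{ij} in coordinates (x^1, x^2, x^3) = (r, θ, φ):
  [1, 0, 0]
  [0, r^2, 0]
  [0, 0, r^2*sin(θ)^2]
Using Γ^k_{ij} = (1/2) g^{km} (∂_i g_{mj} + ∂_j g_{mi} - ∂_m g_{ij}); the metric is diagonal, so only the m = k term contributes.
Non-zero symbols (using the symmetry Γ^k_{ij} = Γ^k_{ji}):
Γ^r_{θ θ} = (1/2) g^{rr} (∂_θ g_{rθ} + ∂_θ g_{rθ} - ∂_r g_{θθ}) = (1/2)(1)((0) + (0) - (2*r)) = -r
Γ^r_{φ φ} = (1/2) g^{rr} (∂_φ g_{rφ} + ∂_φ g_{rφ} - ∂_r g_{φφ}) = (1/2)(1)((0) + (0) - (2*r*sin(θ)^2)) = -r*sin(θ)^2
Γ^θ_{r θ} = (1/2) g^{θθ} (∂_r g_{θθ} + ∂_θ g_{θr} - ∂_θ g_{rθ}) = (1/2)(1/r^2)((2*r) + (0) - (0)) = 1/r
Γ^θ_{φ φ} = (1/2) g^{θθ} (∂_φ g_{θφ} + ∂_φ g_{θφ} - ∂_θ g_{φφ}) = (1/2)(1/r^2)((0) + (0) - (r^2*sin(2*θ))) = -sin(2*θ)/2
Γ^φ_{r φ} = (1/2) g^{φφ} (∂_r g_{φφ} + ∂_φ g_{φr} - ∂_φ g_{rφ}) = (1/2)(1/(r^2*sin(θ)^2))((2*r*sin(θ)^2) + (0) - (0)) = 1/r
Γ^φ_{θ φ} = (1/2) g^{φφ} (∂_θ g_{φφ} + ∂_φ g_{φθ} - ∂_φ g_{θφ}) = (1/2)(1/(r^2*sin(θ)^2))((r^2*sin(2*θ)) + (0) - (0)) = 1/tan(θ)
All other Christoffel symbols are zero.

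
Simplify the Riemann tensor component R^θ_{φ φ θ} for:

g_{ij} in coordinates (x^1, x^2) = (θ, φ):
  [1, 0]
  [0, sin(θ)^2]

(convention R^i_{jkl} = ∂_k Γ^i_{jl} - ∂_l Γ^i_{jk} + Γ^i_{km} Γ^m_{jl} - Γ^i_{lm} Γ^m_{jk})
Non-zero Christoffel symbols (Γ^k_{ij} = Γ^k_{ji}):
Γ^θ_{φ φ} = -sin(2*θ)/2
Γ^φ_{θ φ} = 1/tan(θ)
R^θ_{φ φ θ} = ∂_φ Γ^θ_{φ θ} - ∂_θ Γ^θ_{φ φ} + Γ^θ_{φ m} Γ^m_{φ θ} - Γ^θ_{θ m} Γ^m_{φ φ}
  = (0) - (-cos(2*θ)) + (-cos(θ)^2) - (0) = -sin(θ)^2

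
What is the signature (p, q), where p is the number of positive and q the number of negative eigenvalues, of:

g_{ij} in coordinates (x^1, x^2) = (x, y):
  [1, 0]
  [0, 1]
The metric is diagonal, so its eigenvalues are the diagonal entries: 1, 1 (at a generic point, where coordinate-dependent entries are positive).
2 positive, 0 negative.
(2, 0) - Riemannian (positive definite)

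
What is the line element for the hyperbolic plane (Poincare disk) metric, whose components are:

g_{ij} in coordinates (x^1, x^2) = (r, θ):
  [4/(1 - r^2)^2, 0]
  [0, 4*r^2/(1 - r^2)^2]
ds^2 = g_{ij} dx^i dx^j; only the non-zero components contribute.
ds^2 = (4/(1 - r^2)^2) dr^2 + (4*r^2/(1 - r^2)^2) dθ^2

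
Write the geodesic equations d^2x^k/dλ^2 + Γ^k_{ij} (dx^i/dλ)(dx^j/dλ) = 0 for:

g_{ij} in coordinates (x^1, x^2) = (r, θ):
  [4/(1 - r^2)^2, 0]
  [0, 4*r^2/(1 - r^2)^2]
Geodesic equation: d^2x^k/dλ^2 + Γ^k_{ij} (dx^i/dλ)(dx^j/dλ) = 0.
Non-zero Christoffel symbols:
Γ^r_{r r} = 2*r/(1 - r^2)
Γ^r_{θ θ} = (r^3 + r)/(r^2 - 1)
Γ^θ_{r θ} = (-r^2 - 1)/(r^3 - r)
Substituting (the symmetric pair Γ^k_{ij}, Γ^k_{ji} combines into a factor 2):
d^2r/dλ^2 + (2*r/(1 - r^2)) (dr/dλ)^2 + ((r^3 + r)/(r^2 - 1)) (dθ/dλ)^2 = 0
d^2θ/dλ^2 + ((-2*r^2 - 2)/(r^3 - r)) (dr/dλ)(dθ/dλ) = 0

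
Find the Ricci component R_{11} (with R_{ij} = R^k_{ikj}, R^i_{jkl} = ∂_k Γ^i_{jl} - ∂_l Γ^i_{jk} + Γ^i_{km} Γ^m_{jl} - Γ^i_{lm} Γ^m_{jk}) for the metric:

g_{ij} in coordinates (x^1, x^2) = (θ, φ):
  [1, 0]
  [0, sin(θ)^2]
Non-zero Christoffel symbols (Γ^k_{ij} = Γ^k_{ji}):
Γ^θ_{φ φ} = -sin(2*θ)/2
Γ^φ_{θ φ} = 1/tan(θ)
R^θ_{θ θ θ} = 0 (a repeated index in an antisymmetric pair)
R^φ_{θ φ θ} = ∂_φ Γ^φ_{θ θ} - ∂_θ Γ^φ_{θ φ} + Γ^φ_{φ m} Γ^m_{θ θ} - Γ^φ_{θ m} Γ^m_{θ φ}
  = (0) - (-1/sin(θ)^2) + (0) - (1/tan(θ)^2) = 1
R_{θθ} = R^θ_{θ θ θ} + R^φ_{θ φ θ} = (0) + (1) = 1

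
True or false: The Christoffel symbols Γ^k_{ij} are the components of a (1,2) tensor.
Under a change of coordinates Γ picks up an inhomogeneous term ∂²x/∂x'∂x'; e.g. Γ = 0 in Cartesian coordinates but Γ^r_{θθ} = -r in polar coordinates on the same flat plane.
False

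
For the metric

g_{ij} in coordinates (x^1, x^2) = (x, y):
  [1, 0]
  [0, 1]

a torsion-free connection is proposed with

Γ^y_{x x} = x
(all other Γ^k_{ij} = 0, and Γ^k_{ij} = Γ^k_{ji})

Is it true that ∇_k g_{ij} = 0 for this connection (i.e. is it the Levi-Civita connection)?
Using ∇_k g_{ij} = ∂_k g_{ij} - Γ^m_{ki} g_{mj} - Γ^m_{kj} g_{im}:
∇_x g_{xy} = (0) - (x) - (0) = -x ≠ 0
So the connection is not metric compatible (it is not the Levi-Civita connection).
No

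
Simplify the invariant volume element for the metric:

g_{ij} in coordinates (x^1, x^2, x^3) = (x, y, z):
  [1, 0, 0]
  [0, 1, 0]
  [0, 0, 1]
det(g) = 1
√|det(g)| = 1
Volume element: dV = 1 dx dy dz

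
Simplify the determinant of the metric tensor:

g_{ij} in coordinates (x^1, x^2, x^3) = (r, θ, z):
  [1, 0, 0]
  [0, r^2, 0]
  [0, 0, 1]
Diagonal metric: det(g) = g_{11}·g_{22}·g_{33}
= (1)·(r^2)·(1)
det(g) = r^2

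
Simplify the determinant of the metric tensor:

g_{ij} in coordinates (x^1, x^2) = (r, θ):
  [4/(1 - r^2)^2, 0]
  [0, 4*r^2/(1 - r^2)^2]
For a 2×2 metric: det(g) = g_{11}·g_{22} - g_{12}·g_{21}
= (4/(1 - r^2)^2)·(4*r^2/(1 - r^2)^2) - (0)·(0)
= 16*r^2/(1 - r^2)^4 - 0
det(g) = 16*r^2/(1 - r^2)^4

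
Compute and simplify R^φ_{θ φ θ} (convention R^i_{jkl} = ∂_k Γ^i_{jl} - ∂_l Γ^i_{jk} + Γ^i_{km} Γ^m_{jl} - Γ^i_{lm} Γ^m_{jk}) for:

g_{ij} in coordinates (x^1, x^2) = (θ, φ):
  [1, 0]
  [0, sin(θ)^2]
Non-zero Christoffel symbols (Γ^k_{ij} = Γ^k_{ji}):
Γ^θ_{φ φ} = -sin(2*θ)/2
Γ^φ_{θ φ} = 1/tan(θ)
R^φ_{θ φ θ} = ∂_φ Γ^φ_{θ θ} - ∂_θ Γ^φ_{θ φ} + Γ^φ_{φ m} Γ^m_{θ θ} - Γ^φ_{θ m} Γ^m_{θ φ}
  = (0) - (-1/sin(θ)^2) + (0) - (1/tan(θ)^2) = 1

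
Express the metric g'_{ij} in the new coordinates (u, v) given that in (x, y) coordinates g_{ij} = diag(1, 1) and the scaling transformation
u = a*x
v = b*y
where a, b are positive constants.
Invert the transformation: x = u/a, y = v/b
g'_{ij} = (∂x^k/∂x'^i)(∂x^l/∂x'^j) g_{kl}; with g_{kl} = δ_{kl} this is Σ_k (∂x^k/∂x'^i)(∂x^k/∂x'^j).
Jacobian: ∂x/∂u = 1/a, ∂x/∂v = 0, ∂y/∂u = 0, ∂y/∂v = 1/b
g'_{uu} = (1/a)(1/a) + (0)(0) = 1/a^2
g'_{uv} = (1/a)(0) + (0)(1/b) = 0
g'_{vv} = (0)(0) + (1/b)(1/b) = 1/b^2
g'_{ij} = diag(1/a^2, 1/b^2)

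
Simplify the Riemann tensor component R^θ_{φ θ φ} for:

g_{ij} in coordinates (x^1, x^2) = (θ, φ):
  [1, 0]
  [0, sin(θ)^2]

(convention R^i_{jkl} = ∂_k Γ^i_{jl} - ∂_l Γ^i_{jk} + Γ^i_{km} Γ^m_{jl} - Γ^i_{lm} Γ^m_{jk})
Non-zero Christoffel symbols (Γ^k_{ij} = Γ^k_{ji}):
Γ^θ_{φ φ} = -sin(2*θ)/2
Γ^φ_{θ φ} = 1/tan(θ)
R^θ_{φ θ φ} = ∂_θ Γ^θ_{φ φ} - ∂_φ Γ^θ_{φ θ} + Γ^θ_{θ m} Γ^m_{φ φ} - Γ^θ_{φ m} Γ^m_{φ θ}
  = (-cos(2*θ)) - (0) + (0) - (-cos(θ)^2) = sin(θ)^2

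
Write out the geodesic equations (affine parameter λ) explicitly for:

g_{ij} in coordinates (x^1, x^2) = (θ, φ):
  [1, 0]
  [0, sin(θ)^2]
Geodesic equation: d^2x^k/dλ^2 + Γ^k_{ij} (dx^i/dλ)(dx^j/dλ) = 0.
Non-zero Christoffel symbols:
Γ^θ_{φ φ} = -sin(2*θ)/2
Γ^φ_{θ φ} = 1/tan(θ)
Substituting (the symmetric pair Γ^k_{ij}, Γ^k_{ji} combines into a factor 2):
d^2θ/dλ^2 - (sin(2*θ)/2) (dφ/dλ)^2 = 0
d^2φ/dλ^2 + (2/tan(θ)) (dθ/dλ)(dφ/dλ) = 0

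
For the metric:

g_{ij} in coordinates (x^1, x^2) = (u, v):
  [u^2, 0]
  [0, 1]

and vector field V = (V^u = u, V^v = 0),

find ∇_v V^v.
Non-zero Christoffel symbols:
Γ^u_{u u} = 1/u
∇_v V^v = ∂_v V^v + Γ^v_{v j} V^j
  = (0) + (0)(u) + (0)(0)
  = 0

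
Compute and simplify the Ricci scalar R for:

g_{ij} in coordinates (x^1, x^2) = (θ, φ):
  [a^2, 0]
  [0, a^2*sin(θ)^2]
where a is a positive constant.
Non-zero Christoffel symbols (Γ^k_{ij} = Γ^k_{ji}):
Γ^θ_{φ φ} = -sin(2*θ)/2
Γ^φ_{θ φ} = 1/tan(θ)
Ricci tensor (R_{ij} = R^k_{ikj}): R_{θθ} = 1, R_{θφ} = 0, R_{φφ} = sin(θ)^2
Inverse metric: g^{θθ} = 1/a^2, g^{φφ} = 1/(a^2*sin(θ)^2)
R = g^{ij} R_{ij} = (1/a^2)(1) + (1/(a^2*sin(θ)^2))(sin(θ)^2) = 2/a^2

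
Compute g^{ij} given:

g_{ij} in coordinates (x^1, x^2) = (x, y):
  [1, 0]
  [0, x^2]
The metric is diagonal, so g^{ij} is diagonal with entries 1/g_{ii}: diag(1, 1/(x^2)).
g^{ij}:
  [1, 0]
  [0, 1/x^2]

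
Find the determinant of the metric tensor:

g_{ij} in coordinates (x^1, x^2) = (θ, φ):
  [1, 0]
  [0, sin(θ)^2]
For a 2×2 metric: det(g) = g_{11}·g_{22} - g_{12}·g_{21}
= (1)·(sin(θ)^2) - (0)·(0)
= sin(θ)^2 - 0
det(g) = sin(θ)^2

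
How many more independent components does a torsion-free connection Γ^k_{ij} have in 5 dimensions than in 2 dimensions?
Independent components in n dimensions: n × n(n+1)/2 = n^2(n+1)/2.
5D: 5 × 15 = 75
2D: 2 × 3 = 6
Difference = 75 - 6 = 69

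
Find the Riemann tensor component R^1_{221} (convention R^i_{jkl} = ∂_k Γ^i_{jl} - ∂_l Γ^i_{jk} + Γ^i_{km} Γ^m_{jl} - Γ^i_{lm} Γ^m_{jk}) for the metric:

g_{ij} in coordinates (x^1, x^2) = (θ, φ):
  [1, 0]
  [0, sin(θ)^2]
Non-zero Christoffel symbols (Γ^k_{ij} = Γ^k_{ji}):
Γ^θ_{φ φ} = -sin(2*θ)/2
Γ^φ_{θ φ} = 1/tan(θ)
R^θ_{φ φ θ} = ∂_φ Γ^θ_{φ θ} - ∂_θ Γ^θ_{φ φ} + Γ^θ_{φ m} Γ^m_{φ θ} - Γ^θ_{θ m} Γ^m_{φ φ}
  = (0) - (-cos(2*θ)) + (-cos(θ)^2) - (0) = -sin(θ)^2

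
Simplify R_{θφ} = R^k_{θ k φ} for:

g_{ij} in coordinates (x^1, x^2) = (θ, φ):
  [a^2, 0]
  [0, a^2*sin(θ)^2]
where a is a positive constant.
Non-zero Christoffel symbols (Γ^k_{ij} = Γ^k_{ji}):
Γ^θ_{φ φ} = -sin(2*θ)/2
Γ^φ_{θ φ} = 1/tan(θ)
R^θ_{θ θ φ} = 0 (a repeated index in an antisymmetric pair)
R^φ_{θ φ φ} = 0 (a repeated index in an antisymmetric pair)
R_{θφ} = R^θ_{θ θ φ} + R^φ_{θ φ φ} = (0) + (0) = 0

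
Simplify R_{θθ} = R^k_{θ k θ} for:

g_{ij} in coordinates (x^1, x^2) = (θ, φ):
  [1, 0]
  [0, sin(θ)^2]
Non-zero Christoffel symbols (Γ^k_{ij} = Γ^k_{ji}):
Γ^θ_{φ φ} = -sin(2*θ)/2
Γ^φ_{θ φ} = 1/tan(θ)
R^θ_{θ θ θ} = 0 (a repeated index in an antisymmetric pair)
R^φ_{θ φ θ} = ∂_φ Γ^φ_{θ θ} - ∂_θ Γ^φ_{θ φ} + Γ^φ_{φ m} Γ^m_{θ θ} - Γ^φ_{θ m} Γ^m_{θ φ}
  = (0) - (-1/sin(θ)^2) + (0) - (1/tan(θ)^2) = 1
R_{θθ} = R^θ_{θ θ θ} + R^φ_{θ φ θ} = (0) + (1) = 1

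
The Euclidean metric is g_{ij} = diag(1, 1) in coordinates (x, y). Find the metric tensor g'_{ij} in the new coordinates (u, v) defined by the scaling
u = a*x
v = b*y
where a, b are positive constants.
Invert the transformation: x = u/a, y = v/b
g'_{ij} = (∂x^k/∂x'^i)(∂x^l/∂x'^j) g_{kl}; with g_{kl} = δ_{kl} this is Σ_k (∂x^k/∂x'^i)(∂x^k/∂x'^j).
Jacobian: ∂x/∂u = 1/a, ∂x/∂v = 0, ∂y/∂u = 0, ∂y/∂v = 1/b
g'_{uu} = (1/a)(1/a) + (0)(0) = 1/a^2
g'_{uv} = (1/a)(0) + (0)(1/b) = 0
g'_{vv} = (0)(0) + (1/b)(1/b) = 1/b^2
g'_{ij} = diag(1/a^2, 1/b^2)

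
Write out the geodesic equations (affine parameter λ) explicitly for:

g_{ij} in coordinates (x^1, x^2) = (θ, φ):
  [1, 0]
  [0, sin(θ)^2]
Geodesic equation: d^2x^k/dλ^2 + Γ^k_{ij} (dx^i/dλ)(dx^j/dλ) = 0.
Non-zero Christoffel symbols:
Γ^θ_{φ φ} = -sin(2*θ)/2
Γ^φ_{θ φ} = 1/tan(θ)
Substituting (the symmetric pair Γ^k_{ij}, Γ^k_{ji} combines into a factor 2):
d^2θ/dλ^2 - (sin(2*θ)/2) (dφ/dλ)^2 = 0
d^2φ/dλ^2 + (2/tan(θ)) (dθ/dλ)(dφ/dλ) = 0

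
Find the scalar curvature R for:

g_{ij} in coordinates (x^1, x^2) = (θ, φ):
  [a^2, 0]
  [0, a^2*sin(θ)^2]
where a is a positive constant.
Non-zero Christoffel symbols (Γ^k_{ij} = Γ^k_{ji}):
Γ^θ_{φ φ} = -sin(2*θ)/2
Γ^φ_{θ φ} = 1/tan(θ)
Ricci tensor (R_{ij} = R^k_{ikj}): R_{θθ} = 1, R_{θφ} = 0, R_{φφ} = sin(θ)^2
Inverse metric: g^{θθ} = 1/a^2, g^{φφ} = 1/(a^2*sin(θ)^2)
R = g^{ij} R_{ij} = (1/a^2)(1) + (1/(a^2*sin(θ)^2))(sin(θ)^2) = 2/a^2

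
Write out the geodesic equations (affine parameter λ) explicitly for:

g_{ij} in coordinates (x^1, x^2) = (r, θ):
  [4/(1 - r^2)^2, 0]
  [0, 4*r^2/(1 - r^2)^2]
Geodesic equation: d^2x^k/dλ^2 + Γ^k_{ij} (dx^i/dλ)(dx^j/dλ) = 0.
Non-zero Christoffel symbols:
Γ^r_{r r} = 2*r/(1 - r^2)
Γ^r_{θ θ} = (r^3 + r)/(r^2 - 1)
Γ^θ_{r θ} = (-r^2 - 1)/(r^3 - r)
Substituting (the symmetric pair Γ^k_{ij}, Γ^k_{ji} combines into a factor 2):
d^2r/dλ^2 + (2*r/(1 - r^2)) (dr/dλ)^2 + ((r^3 + r)/(r^2 - 1)) (dθ/dλ)^2 = 0
d^2θ/dλ^2 + ((-2*r^2 - 2)/(r^3 - r)) (dr/dλ)(dθ/dλ) = 0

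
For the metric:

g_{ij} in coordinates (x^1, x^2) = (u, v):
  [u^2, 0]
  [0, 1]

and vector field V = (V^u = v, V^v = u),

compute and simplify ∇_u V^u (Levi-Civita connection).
Non-zero Christoffel symbols:
Γ^u_{u u} = 1/u
∇_u V^u = ∂_u V^u + Γ^u_{u j} V^j
  = (0) + (1/u)(v) + (0)(u)
  = v/u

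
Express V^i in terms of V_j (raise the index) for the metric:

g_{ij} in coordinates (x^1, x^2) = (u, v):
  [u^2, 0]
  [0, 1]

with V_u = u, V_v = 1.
Inverse metric (diagonal): g^{uu} = 1/u^2, g^{vv} = 1
V^i = g^{ij} V_j:
V^u = (1/u^2)(u) + (0)(1) = 1/u
V^v = (0)(u) + (1)(1) = 1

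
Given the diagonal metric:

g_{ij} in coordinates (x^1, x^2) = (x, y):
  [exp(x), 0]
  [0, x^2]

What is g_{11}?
With x^1 = x, x^2 = y, g_{11} = g_{xx} is the row-1, column-1 entry of the matrix.
g_{11} = exp(x)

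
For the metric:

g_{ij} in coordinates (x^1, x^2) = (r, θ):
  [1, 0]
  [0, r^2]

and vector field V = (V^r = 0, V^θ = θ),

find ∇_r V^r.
Non-zero Christoffel symbols:
Γ^r_{θ θ} = -r
Γ^θ_{r θ} = 1/r
∇_r V^r = ∂_r V^r + Γ^r_{r j} V^j
  = (0) + (0)(0) + (0)(θ)
  = 0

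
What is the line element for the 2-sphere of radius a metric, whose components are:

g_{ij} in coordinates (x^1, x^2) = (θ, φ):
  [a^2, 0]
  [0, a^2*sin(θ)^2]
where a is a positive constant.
ds^2 = g_{ij} dx^i dx^j; only the non-zero components contribute.
ds^2 = a^2 dθ^2 + a^2*sin(θ)^2 dφ^2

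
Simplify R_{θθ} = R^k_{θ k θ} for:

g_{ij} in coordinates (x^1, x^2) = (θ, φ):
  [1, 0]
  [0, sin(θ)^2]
Non-zero Christoffel symbols (Γ^k_{ij} = Γ^k_{ji}):
Γ^θ_{φ φ} = -sin(2*θ)/2
Γ^φ_{θ φ} = 1/tan(θ)
R^θ_{θ θ θ} = 0 (a repeated index in an antisymmetric pair)
R^φ_{θ φ θ} = ∂_φ Γ^φ_{θ θ} - ∂_θ Γ^φ_{θ φ} + Γ^φ_{φ m} Γ^m_{θ θ} - Γ^φ_{θ m} Γ^m_{θ φ}
  = (0) - (-1/sin(θ)^2) + (0) - (1/tan(θ)^2) = 1
R_{θθ} = R^θ_{θ θ θ} + R^φ_{θ φ θ} = (0) + (1) = 1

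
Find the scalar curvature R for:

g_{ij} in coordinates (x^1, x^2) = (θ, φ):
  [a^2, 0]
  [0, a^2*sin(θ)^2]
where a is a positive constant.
Non-zero Christoffel symbols (Γ^k_{ij} = Γ^k_{ji}):
Γ^θ_{φ φ} = -sin(2*θ)/2
Γ^φ_{θ φ} = 1/tan(θ)
Ricci tensor (R_{ij} = R^k_{ikj}): R_{θθ} = 1, R_{θφ} = 0, R_{φφ} = sin(θ)^2
Inverse metric: g^{θθ} = 1/a^2, g^{φφ} = 1/(a^2*sin(θ)^2)
R = g^{ij} R_{ij} = (1/a^2)(1) + (1/(a^2*sin(θ)^2))(sin(θ)^2) = 2/a^2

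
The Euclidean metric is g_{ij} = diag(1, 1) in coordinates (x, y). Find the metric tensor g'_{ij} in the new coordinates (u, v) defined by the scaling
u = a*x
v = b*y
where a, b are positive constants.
Invert the transformation: x = u/a, y = v/b
g'_{ij} = (∂x^k/∂x'^i)(∂x^l/∂x'^j) g_{kl}; with g_{kl} = δ_{kl} this is Σ_k (∂x^k/∂x'^i)(∂x^k/∂x'^j).
Jacobian: ∂x/∂u = 1/a, ∂x/∂v = 0, ∂y/∂u = 0, ∂y/∂v = 1/b
g'_{uu} = (1/a)(1/a) + (0)(0) = 1/a^2
g'_{uv} = (1/a)(0) + (0)(1/b) = 0
g'_{vv} = (0)(0) + (1/b)(1/b) = 1/b^2
g'_{ij} = diag(1/a^2, 1/b^2)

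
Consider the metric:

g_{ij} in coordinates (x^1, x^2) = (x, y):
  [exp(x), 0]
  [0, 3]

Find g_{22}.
With x^1 = x, x^2 = y, g_{22} = g_{yy} is the row-2, column-2 entry of the matrix.
g_{22} = 3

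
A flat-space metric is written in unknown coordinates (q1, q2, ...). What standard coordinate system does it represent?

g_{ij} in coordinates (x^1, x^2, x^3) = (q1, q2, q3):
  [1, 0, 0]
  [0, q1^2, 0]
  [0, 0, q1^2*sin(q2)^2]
The line element ds^2 = dq1^2 + q1^2 dq2^2 + q1^2 sin(q2)^2 dq3^2 is dr^2 + r^2 dθ^2 + r^2 sin(θ)^2 dφ^2 with q1 = r, q2 = θ, q3 = φ.
spherical coordinates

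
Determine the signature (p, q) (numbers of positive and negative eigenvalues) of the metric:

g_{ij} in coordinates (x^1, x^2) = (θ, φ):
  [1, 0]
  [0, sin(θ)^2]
The metric is diagonal, so its eigenvalues are the diagonal entries: 1, sin(θ)^2 (at a generic point, where coordinate-dependent entries are positive).
2 positive, 0 negative.
(2, 0) - Riemannian (positive definite)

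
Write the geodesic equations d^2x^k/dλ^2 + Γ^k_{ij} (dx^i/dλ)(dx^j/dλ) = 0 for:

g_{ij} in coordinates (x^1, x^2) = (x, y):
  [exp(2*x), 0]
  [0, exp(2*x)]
Geodesic equation: d^2x^k/dλ^2 + Γ^k_{ij} (dx^i/dλ)(dx^j/dλ) = 0.
Non-zero Christoffel symbols:
Γ^x_{x x} = 1
Γ^x_{y y} = -1
Γ^y_{x y} = 1
Substituting (the symmetric pair Γ^k_{ij}, Γ^k_{ji} combines into a factor 2):
d^2x/dλ^2 + (dx/dλ)^2 - (dy/dλ)^2 = 0
d^2y/dλ^2 + 2 (dx/dλ)(dy/dλ) = 0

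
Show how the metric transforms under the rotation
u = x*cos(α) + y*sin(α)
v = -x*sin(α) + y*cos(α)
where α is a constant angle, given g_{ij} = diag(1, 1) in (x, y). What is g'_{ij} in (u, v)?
Invert the transformation: x = u*cos(α) - v*sin(α), y = u*sin(α) + v*cos(α)
g'_{ij} = (∂x^k/∂x'^i)(∂x^l/∂x'^j) g_{kl}; with g_{kl} = δ_{kl} this is Σ_k (∂x^k/∂x'^i)(∂x^k/∂x'^j).
Jacobian: ∂x/∂u = cos(α), ∂x/∂v = -sin(α), ∂y/∂u = sin(α), ∂y/∂v = cos(α)
g'_{uu} = (cos(α))(cos(α)) + (sin(α))(sin(α)) = 1
g'_{uv} = (cos(α))(-sin(α)) + (sin(α))(cos(α)) = 0
g'_{vv} = (-sin(α))(-sin(α)) + (cos(α))(cos(α)) = 1
g'_{ij} = diag(1, 1)
The Euclidean metric is invariant under rotations.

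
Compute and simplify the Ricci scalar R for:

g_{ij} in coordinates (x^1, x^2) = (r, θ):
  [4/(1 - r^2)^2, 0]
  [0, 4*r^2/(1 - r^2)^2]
Non-zero Christoffel symbols (Γ^k_{ij} = Γ^k_{ji}):
Γ^r_{r r} = 2*r/(1 - r^2)
Γ^r_{θ θ} = (r^3 + r)/(r^2 - 1)
Γ^θ_{r θ} = (-r^2 - 1)/(r^3 - r)
Ricci tensor (R_{ij} = R^k_{ikj}): R_{rr} = -4/(r^2 - 1)^2, R_{rθ} = 0, R_{θθ} = -4*r^2/(r^2 - 1)^2
Inverse metric: g^{rr} = (1 - r^2)^2/4, g^{θθ} = (1 - r^2)^2/(4*r^2)
R = g^{ij} R_{ij} = ((1 - r^2)^2/4)(-4/(r^2 - 1)^2) + ((1 - r^2)^2/(4*r^2))(-4*r^2/(r^2 - 1)^2) = -2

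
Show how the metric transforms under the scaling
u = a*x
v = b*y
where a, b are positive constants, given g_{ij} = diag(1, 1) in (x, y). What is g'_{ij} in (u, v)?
Invert the transformation: x = u/a, y = v/b
g'_{ij} = (∂x^k/∂x'^i)(∂x^l/∂x'^j) g_{kl}; with g_{kl} = δ_{kl} this is Σ_k (∂x^k/∂x'^i)(∂x^k/∂x'^j).
Jacobian: ∂x/∂u = 1/a, ∂x/∂v = 0, ∂y/∂u = 0, ∂y/∂v = 1/b
g'_{uu} = (1/a)(1/a) + (0)(0) = 1/a^2
g'_{uv} = (1/a)(0) + (0)(1/b) = 0
g'_{vv} = (0)(0) + (1/b)(1/b) = 1/b^2
g'_{ij} = diag(1/a^2, 1/b^2)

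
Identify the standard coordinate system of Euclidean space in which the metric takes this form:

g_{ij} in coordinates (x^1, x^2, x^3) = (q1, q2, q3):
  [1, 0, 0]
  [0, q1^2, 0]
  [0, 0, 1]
The line element ds^2 = dq1^2 + q1^2 dq2^2 + dq3^2 is dr^2 + r^2 dθ^2 + dz^2 with q1 = r, q2 = θ, q3 = z.
cylindrical coordinates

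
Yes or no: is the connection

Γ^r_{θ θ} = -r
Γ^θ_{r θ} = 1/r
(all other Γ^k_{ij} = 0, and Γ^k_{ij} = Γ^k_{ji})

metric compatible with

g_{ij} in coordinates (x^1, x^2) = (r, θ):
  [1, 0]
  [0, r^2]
Using ∇_k g_{ij} = ∂_k g_{ij} - Γ^m_{ki} g_{mj} - Γ^m_{kj} g_{im}:
e.g. ∇_r g_{θθ} = (2*r) - (r) - (r) = 0
Every component ∇_k g_{ij} vanishes: the connection is metric compatible.
Yes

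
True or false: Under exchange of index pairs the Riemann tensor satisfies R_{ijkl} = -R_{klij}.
The pair-exchange symmetry has a plus sign: R_{ijkl} = +R_{klij}.
False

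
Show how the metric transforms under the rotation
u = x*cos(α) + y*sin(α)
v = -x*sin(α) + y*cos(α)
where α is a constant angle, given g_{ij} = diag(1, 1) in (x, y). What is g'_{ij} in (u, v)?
Invert the transformation: x = u*cos(α) - v*sin(α), y = u*sin(α) + v*cos(α)
g'_{ij} = (∂x^k/∂x'^i)(∂x^l/∂x'^j) g_{kl}; with g_{kl} = δ_{kl} this is Σ_k (∂x^k/∂x'^i)(∂x^k/∂x'^j).
Jacobian: ∂x/∂u = cos(α), ∂x/∂v = -sin(α), ∂y/∂u = sin(α), ∂y/∂v = cos(α)
g'_{uu} = (cos(α))(cos(α)) + (sin(α))(sin(α)) = 1
g'_{uv} = (cos(α))(-sin(α)) + (sin(α))(cos(α)) = 0
g'_{vv} = (-sin(α))(-sin(α)) + (cos(α))(cos(α)) = 1
g'_{ij} = diag(1, 1)
The Euclidean metric is invariant under rotations.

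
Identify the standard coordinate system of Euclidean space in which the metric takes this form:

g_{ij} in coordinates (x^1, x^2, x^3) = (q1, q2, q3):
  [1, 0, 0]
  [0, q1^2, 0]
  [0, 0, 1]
The line element ds^2 = dq1^2 + q1^2 dq2^2 + dq3^2 is dr^2 + r^2 dθ^2 + dz^2 with q1 = r, q2 = θ, q3 = z.
cylindrical coordinates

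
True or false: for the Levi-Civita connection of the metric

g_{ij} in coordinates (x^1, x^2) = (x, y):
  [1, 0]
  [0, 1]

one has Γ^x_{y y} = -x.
Γ^x_{y y} = (1/2) g^{xx} (∂_y g_{xy} + ∂_y g_{xy} - ∂_x g_{yy}) = (1/2)(1)((0) + (0) - (0)) = 0
This differs from the proposed value -x.
False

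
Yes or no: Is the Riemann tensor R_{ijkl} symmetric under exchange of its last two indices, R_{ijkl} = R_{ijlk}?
It is antisymmetric in the last pair: R_{ijkl} = -R_{ijlk}.
No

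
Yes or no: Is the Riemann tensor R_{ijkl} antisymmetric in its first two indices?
R_{ijkl} = -R_{jikl} (follows from metric compatibility).
Yes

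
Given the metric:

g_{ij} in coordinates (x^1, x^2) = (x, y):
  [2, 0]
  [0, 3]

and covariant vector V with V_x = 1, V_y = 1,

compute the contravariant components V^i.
Inverse metric (diagonal): g^{xx} = 1/2, g^{yy} = 1/3
V^i = g^{ij} V_j:
V^x = (1/2)(1) + (0)(1) = 1/2
V^y = (0)(1) + (1/3)(1) = 1/3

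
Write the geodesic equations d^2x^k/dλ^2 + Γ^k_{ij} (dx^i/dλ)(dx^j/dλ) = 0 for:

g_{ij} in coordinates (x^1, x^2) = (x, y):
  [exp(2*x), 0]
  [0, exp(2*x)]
Geodesic equation: d^2x^k/dλ^2 + Γ^k_{ij} (dx^i/dλ)(dx^j/dλ) = 0.
Non-zero Christoffel symbols:
Γ^x_{x x} = 1
Γ^x_{y y} = -1
Γ^y_{x y} = 1
Substituting (the symmetric pair Γ^k_{ij}, Γ^k_{ji} combines into a factor 2):
d^2x/dλ^2 + (dx/dλ)^2 - (dy/dλ)^2 = 0
d^2y/dλ^2 + 2 (dx/dλ)(dy/dλ) = 0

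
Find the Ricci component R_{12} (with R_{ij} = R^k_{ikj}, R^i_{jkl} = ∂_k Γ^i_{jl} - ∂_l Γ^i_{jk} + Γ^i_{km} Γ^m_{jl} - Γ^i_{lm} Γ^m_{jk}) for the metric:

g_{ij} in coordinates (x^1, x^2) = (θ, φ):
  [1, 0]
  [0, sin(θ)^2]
Non-zero Christoffel symbols (Γ^k_{ij} = Γ^k_{ji}):
Γ^θ_{φ φ} = -sin(2*θ)/2
Γ^φ_{θ φ} = 1/tan(θ)
R^θ_{θ θ φ} = 0 (a repeated index in an antisymmetric pair)
R^φ_{θ φ φ} = 0 (a repeated index in an antisymmetric pair)
R_{θφ} = R^θ_{θ θ φ} + R^φ_{θ φ φ} = (0) + (0) = 0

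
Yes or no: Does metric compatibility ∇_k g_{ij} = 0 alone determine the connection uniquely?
One also needs vanishing torsion; metric compatibility plus torsion-freeness singles out the Levi-Civita connection.
No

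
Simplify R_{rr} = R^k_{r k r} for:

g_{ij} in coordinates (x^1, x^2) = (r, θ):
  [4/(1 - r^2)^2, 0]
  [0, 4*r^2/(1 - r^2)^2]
Non-zero Christoffel symbols (Γ^k_{ij} = Γ^k_{ji}):
Γ^r_{r r} = 2*r/(1 - r^2)
Γ^r_{θ θ} = (r^3 + r)/(r^2 - 1)
Γ^θ_{r θ} = (-r^2 - 1)/(r^3 - r)
R^r_{r r r} = 0 (a repeated index in an antisymmetric pair)
R^θ_{r θ r} = ∂_θ Γ^θ_{r r} - ∂_r Γ^θ_{r θ} + Γ^θ_{θ m} Γ^m_{r r} - Γ^θ_{r m} Γ^m_{r θ}
  = (0) - ((r^4 + 4*r^2 - 1)/(r^3 - r)^2) + (2*(r^2 + 1)/(r^2 - 1)^2) - ((r^2 + 1)^2/(r^3 - r)^2) = -4/(r^2 - 1)^2
R_{rr} = R^r_{r r r} + R^θ_{r θ r} = (0) + (-4/(r^2 - 1)^2) = -4/(r^2 - 1)^2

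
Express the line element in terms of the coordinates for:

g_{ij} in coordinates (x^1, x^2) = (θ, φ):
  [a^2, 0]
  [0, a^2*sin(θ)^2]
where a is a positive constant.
ds^2 = g_{ij} dx^i dx^j; only the non-zero components contribute.
ds^2 = a^2 dθ^2 + a^2*sin(θ)^2 dφ^2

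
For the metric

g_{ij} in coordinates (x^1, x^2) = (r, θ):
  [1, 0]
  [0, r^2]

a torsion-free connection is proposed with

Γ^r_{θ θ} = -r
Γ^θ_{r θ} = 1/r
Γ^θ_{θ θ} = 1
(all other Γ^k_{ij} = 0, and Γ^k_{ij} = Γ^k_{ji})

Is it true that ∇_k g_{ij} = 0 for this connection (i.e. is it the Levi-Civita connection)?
Using ∇_k g_{ij} = ∂_k g_{ij} - Γ^m_{ki} g_{mj} - Γ^m_{kj} g_{im}:
∇_θ g_{θθ} = (0) - (r^2) - (r^2) = -2*r^2 ≠ 0
So the connection is not metric compatible (it is not the Levi-Civita connection).
No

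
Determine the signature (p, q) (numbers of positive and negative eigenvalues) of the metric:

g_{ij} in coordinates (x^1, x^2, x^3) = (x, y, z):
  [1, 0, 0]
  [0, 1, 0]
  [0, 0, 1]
The metric is diagonal, so its eigenvalues are the diagonal entries: 1, 1, 1 (at a generic point, where coordinate-dependent entries are positive).
3 positive, 0 negative.
(3, 0) - Riemannian (positive definite)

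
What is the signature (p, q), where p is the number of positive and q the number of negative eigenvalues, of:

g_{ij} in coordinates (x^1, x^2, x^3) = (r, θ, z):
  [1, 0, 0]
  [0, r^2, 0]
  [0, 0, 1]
The metric is diagonal, so its eigenvalues are the diagonal entries: 1, r^2, 1 (at a generic point, where coordinate-dependent entries are positive).
3 positive, 0 negative.
(3, 0) - Riemannian (positive definite)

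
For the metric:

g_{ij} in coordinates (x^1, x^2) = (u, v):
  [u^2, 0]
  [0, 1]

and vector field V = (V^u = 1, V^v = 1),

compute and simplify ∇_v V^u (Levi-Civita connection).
Non-zero Christoffel symbols:
Γ^u_{u u} = 1/u
∇_v V^u = ∂_v V^u + Γ^u_{v j} V^j
  = (0) + (0)(1) + (0)(1)
  = 0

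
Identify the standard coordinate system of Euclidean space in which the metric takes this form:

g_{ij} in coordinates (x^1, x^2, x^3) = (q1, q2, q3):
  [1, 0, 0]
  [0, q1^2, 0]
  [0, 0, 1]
The line element ds^2 = dq1^2 + q1^2 dq2^2 + dq3^2 is dr^2 + r^2 dθ^2 + dz^2 with q1 = r, q2 = θ, q3 = z.
cylindrical coordinates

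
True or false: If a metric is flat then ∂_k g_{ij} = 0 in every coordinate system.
Flatness means R^i_{jkl} = 0; the components can still vary, e.g. the flat plane in polar coordinates has g_{θθ} = r^2.
False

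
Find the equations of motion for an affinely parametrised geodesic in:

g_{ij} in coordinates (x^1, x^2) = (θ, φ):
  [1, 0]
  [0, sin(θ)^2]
Geodesic equation: d^2x^k/dλ^2 + Γ^k_{ij} (dx^i/dλ)(dx^j/dλ) = 0.
Non-zero Christoffel symbols:
Γ^θ_{φ φ} = -sin(2*θ)/2
Γ^φ_{θ φ} = 1/tan(θ)
Substituting (the symmetric pair Γ^k_{ij}, Γ^k_{ji} combines into a factor 2):
d^2θ/dλ^2 - (sin(2*θ)/2) (dφ/dλ)^2 = 0
d^2φ/dλ^2 + (2/tan(θ)) (dθ/dλ)(dφ/dλ) = 0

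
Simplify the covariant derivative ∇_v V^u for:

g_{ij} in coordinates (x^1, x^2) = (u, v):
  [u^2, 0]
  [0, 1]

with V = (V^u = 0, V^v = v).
Non-zero Christoffel symbols:
Γ^u_{u u} = 1/u
∇_v V^u = ∂_v V^u + Γ^u_{v j} V^j
  = (0) + (0)(0) + (0)(v)
  = 0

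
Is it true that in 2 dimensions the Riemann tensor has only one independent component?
The number of independent components is n^2(n^2-1)/12 = 4·3/12 = 1 for n = 2 (e.g. R_{1212}).
Yes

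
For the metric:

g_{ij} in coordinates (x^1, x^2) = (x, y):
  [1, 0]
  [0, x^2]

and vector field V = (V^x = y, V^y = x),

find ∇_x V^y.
Non-zero Christoffel symbols:
Γ^x_{y y} = -x
Γ^y_{x y} = 1/x
∇_x V^y = ∂_x V^y + Γ^y_{x j} V^j
  = (1) + (0)(y) + (1/x)(x)
  = 2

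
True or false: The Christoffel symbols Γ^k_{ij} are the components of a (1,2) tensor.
Under a change of coordinates Γ picks up an inhomogeneous term ∂²x/∂x'∂x'; e.g. Γ = 0 in Cartesian coordinates but Γ^r_{θθ} = -r in polar coordinates on the same flat plane.
False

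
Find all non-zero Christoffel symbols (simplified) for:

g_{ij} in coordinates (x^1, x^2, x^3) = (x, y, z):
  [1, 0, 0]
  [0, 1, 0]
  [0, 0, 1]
Using Γ^k_{ij} = (1/2) g^{km} (∂_i g_{mj} + ∂_j g_{mi} - ∂_m g_{ij}); the metric is diagonal, so only the m = k term contributes.
Every metric component is constant, so all ∂_m g_{ij} = 0 and every Christoffel symbol vanishes.
All Christoffel symbols are zero.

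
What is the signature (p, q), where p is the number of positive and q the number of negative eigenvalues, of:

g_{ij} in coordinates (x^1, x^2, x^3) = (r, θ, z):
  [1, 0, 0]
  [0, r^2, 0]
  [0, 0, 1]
The metric is diagonal, so its eigenvalues are the diagonal entries: 1, r^2, 1 (at a generic point, where coordinate-dependent entries are positive).
3 positive, 0 negative.
(3, 0) - Riemannian (positive definite)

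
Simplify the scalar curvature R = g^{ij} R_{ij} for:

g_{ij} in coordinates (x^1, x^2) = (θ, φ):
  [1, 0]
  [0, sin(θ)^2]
Non-zero Christoffel symbols (Γ^k_{ij} = Γ^k_{ji}):
Γ^θ_{φ φ} = -sin(2*θ)/2
Γ^φ_{θ φ} = 1/tan(θ)
Ricci tensor (R_{ij} = R^k_{ikj}): R_{θθ} = 1, R_{θφ} = 0, R_{φφ} = sin(θ)^2
Inverse metric: g^{θθ} = 1, g^{φφ} = 1/sin(θ)^2
R = g^{ij} R_{ij} = (1)(1) + (1/sin(θ)^2)(sin(θ)^2) = 2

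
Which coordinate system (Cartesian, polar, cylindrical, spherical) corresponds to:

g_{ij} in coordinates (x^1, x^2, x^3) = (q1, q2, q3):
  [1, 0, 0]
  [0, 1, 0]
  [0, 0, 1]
All components are constant and the metric is the identity, i.e. orthonormal rectilinear coordinates.
Cartesian (3D) coordinates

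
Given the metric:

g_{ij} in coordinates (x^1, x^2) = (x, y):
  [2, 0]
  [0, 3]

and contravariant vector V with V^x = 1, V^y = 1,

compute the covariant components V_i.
V_i = g_{ij} V^j:
V_x = (2)(1) + (0)(1) = 2
V_y = (0)(1) + (3)(1) = 3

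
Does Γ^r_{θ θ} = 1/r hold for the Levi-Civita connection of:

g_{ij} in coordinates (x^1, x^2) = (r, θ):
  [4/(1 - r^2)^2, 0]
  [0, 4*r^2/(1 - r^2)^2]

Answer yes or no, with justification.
Γ^r_{θ θ} = (1/2) g^{rr} (∂_θ g_{rθ} + ∂_θ g_{rθ} - ∂_r g_{θθ}) = (1/2)((1 - r^2)^2/4)((0) + (0) - (-8*(r^3 + r)/(r^2 - 1)^3)) = (r^3 + r)/(r^2 - 1)
This differs from the proposed value 1/r.
No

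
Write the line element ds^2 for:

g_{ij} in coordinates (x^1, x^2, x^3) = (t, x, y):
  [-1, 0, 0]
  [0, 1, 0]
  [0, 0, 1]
ds^2 = g_{ij} dx^i dx^j; only the non-zero components contribute.
ds^2 = -dt^2 + dx^2 + dy^2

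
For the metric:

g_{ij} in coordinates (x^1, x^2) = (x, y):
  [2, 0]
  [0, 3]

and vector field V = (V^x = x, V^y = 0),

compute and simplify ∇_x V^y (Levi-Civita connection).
All Christoffel symbols are zero.
∇_x V^y = ∂_x V^y + Γ^y_{x j} V^j
  = (0) + (0)(x) + (0)(0)
  = 0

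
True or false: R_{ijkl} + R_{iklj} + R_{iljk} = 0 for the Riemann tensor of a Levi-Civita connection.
This is the first (algebraic) Bianchi identity.
True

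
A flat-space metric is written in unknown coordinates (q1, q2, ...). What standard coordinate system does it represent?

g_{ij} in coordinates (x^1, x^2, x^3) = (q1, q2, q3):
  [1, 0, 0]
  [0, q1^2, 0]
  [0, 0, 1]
The line element ds^2 = dq1^2 + q1^2 dq2^2 + dq3^2 is dr^2 + r^2 dθ^2 + dz^2 with q1 = r, q2 = θ, q3 = z.
cylindrical coordinates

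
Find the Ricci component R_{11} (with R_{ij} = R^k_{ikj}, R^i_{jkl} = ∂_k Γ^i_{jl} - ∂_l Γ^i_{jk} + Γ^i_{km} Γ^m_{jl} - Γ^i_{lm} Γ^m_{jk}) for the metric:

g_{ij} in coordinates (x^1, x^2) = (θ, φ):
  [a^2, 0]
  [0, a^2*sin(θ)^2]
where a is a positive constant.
Non-zero Christoffel symbols (Γ^k_{ij} = Γ^k_{ji}):
Γ^θ_{φ φ} = -sin(2*θ)/2
Γ^φ_{θ φ} = 1/tan(θ)
R^θ_{θ θ θ} = 0 (a repeated index in an antisymmetric pair)
R^φ_{θ φ θ} = ∂_φ Γ^φ_{θ θ} - ∂_θ Γ^φ_{θ φ} + Γ^φ_{φ m} Γ^m_{θ θ} - Γ^φ_{θ m} Γ^m_{θ φ}
  = (0) - (-1/sin(θ)^2) + (0) - (1/tan(θ)^2) = 1
R_{θθ} = R^θ_{θ θ θ} + R^φ_{θ φ θ} = (0) + (1) = 1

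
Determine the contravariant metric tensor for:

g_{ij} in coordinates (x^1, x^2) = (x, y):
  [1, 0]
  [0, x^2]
The metric is diagonal, so g^{ij} is diagonal with entries 1/g_{ii}: diag(1, 1/(x^2)).
g^{ij}:
  [1, 0]
  [0, 1/x^2]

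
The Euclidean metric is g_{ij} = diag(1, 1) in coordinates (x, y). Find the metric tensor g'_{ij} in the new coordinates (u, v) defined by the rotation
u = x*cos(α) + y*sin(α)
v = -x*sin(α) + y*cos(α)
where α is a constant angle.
Invert the transformation: x = u*cos(α) - v*sin(α), y = u*sin(α) + v*cos(α)
g'_{ij} = (∂x^k/∂x'^i)(∂x^l/∂x'^j) g_{kl}; with g_{kl} = δ_{kl} this is Σ_k (∂x^k/∂x'^i)(∂x^k/∂x'^j).
Jacobian: ∂x/∂u = cos(α), ∂x/∂v = -sin(α), ∂y/∂u = sin(α), ∂y/∂v = cos(α)
g'_{uu} = (cos(α))(cos(α)) + (sin(α))(sin(α)) = 1
g'_{uv} = (cos(α))(-sin(α)) + (sin(α))(cos(α)) = 0
g'_{vv} = (-sin(α))(-sin(α)) + (cos(α))(cos(α)) = 1
g'_{ij} = diag(1, 1)
The Euclidean metric is invariant under rotations.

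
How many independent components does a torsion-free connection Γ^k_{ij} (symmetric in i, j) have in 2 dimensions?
Γ^k_{ij} has n choices for the upper index and n(n+1)/2 independent symmetric lower index pairs.
Total = 2 × 2×3/2 = 2 × 3 = 6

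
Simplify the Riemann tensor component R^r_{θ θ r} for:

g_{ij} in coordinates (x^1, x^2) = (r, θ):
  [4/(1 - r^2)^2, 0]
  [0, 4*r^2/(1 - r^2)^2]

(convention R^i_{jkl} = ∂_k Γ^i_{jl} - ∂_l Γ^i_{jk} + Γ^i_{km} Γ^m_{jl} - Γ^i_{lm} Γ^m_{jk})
Non-zero Christoffel symbols (Γ^k_{ij} = Γ^k_{ji}):
Γ^r_{r r} = 2*r/(1 - r^2)
Γ^r_{θ θ} = (r^3 + r)/(r^2 - 1)
Γ^θ_{r θ} = (-r^2 - 1)/(r^3 - r)
R^r_{θ θ r} = ∂_θ Γ^r_{θ r} - ∂_r Γ^r_{θ θ} + Γ^r_{θ m} Γ^m_{θ r} - Γ^r_{r m} Γ^m_{θ θ}
  = (0) - ((r^4 - 4*r^2 - 1)/(r^2 - 1)^2) + (-(r^2 + 1)^2/(r^2 - 1)^2) - (-2*r^2*(r^2 + 1)/(r^2 - 1)^2) = 4*r^2/(r^2 - 1)^2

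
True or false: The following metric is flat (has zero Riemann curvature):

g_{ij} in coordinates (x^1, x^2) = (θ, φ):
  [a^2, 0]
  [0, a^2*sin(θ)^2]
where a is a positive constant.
Non-zero Christoffel symbols:
Γ^θ_{φ φ} = -sin(2*θ)/2
Γ^φ_{θ φ} = 1/tan(θ)
Ricci tensor: R_{θθ} = 1, R_{θφ} = 0, R_{φφ} = sin(θ)^2
The Ricci tensor is non-zero, so the Riemann tensor is non-zero: not flat.
False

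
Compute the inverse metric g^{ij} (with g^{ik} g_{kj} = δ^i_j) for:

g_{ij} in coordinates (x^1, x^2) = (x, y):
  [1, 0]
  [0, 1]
The metric is diagonal, so g^{ij} is diagonal with entries 1/g_{ii}: diag(1, 1).
g^{ij}:
  [1, 0]
  [0, 1]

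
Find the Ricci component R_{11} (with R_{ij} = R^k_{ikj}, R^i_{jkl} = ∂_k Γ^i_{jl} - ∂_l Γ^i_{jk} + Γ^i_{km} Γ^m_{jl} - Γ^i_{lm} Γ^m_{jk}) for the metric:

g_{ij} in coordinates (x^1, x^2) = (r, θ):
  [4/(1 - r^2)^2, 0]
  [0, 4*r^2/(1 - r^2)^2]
Non-zero Christoffel symbols (Γ^k_{ij} = Γ^k_{ji}):
Γ^r_{r r} = 2*r/(1 - r^2)
Γ^r_{θ θ} = (r^3 + r)/(r^2 - 1)
Γ^θ_{r θ} = (-r^2 - 1)/(r^3 - r)
R^r_{r r r} = 0 (a repeated index in an antisymmetric pair)
R^θ_{r θ r} = ∂_θ Γ^θ_{r r} - ∂_r Γ^θ_{r θ} + Γ^θ_{θ m} Γ^m_{r r} - Γ^θ_{r m} Γ^m_{r θ}
  = (0) - ((r^4 + 4*r^2 - 1)/(r^3 - r)^2) + (2*(r^2 + 1)/(r^2 - 1)^2) - ((r^2 + 1)^2/(r^3 - r)^2) = -4/(r^2 - 1)^2
R_{rr} = R^r_{r r r} + R^θ_{r θ r} = (0) + (-4/(r^2 - 1)^2) = -4/(r^2 - 1)^2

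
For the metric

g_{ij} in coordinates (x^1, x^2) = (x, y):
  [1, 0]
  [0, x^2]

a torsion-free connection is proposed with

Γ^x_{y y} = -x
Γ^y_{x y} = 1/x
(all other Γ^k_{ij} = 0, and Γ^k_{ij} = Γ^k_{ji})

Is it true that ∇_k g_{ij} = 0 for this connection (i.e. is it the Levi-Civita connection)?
Using ∇_k g_{ij} = ∂_k g_{ij} - Γ^m_{ki} g_{mj} - Γ^m_{kj} g_{im}:
e.g. ∇_x g_{yy} = (2*x) - (x) - (x) = 0
Every component ∇_k g_{ij} vanishes: the connection is metric compatible.
Yes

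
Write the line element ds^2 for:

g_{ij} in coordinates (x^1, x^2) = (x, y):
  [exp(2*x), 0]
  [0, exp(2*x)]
ds^2 = g_{ij} dx^i dx^j; only the non-zero components contribute.
ds^2 = exp(2*x) dx^2 + exp(2*x) dy^2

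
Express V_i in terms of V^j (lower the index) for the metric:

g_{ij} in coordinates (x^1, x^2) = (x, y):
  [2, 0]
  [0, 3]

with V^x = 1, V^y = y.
V_i = g_{ij} V^j:
V_x = (2)(1) + (0)(y) = 2
V_y = (0)(1) + (3)(y) = 3*y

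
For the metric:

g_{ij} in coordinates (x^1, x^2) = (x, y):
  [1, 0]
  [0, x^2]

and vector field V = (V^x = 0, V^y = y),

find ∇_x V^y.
Non-zero Christoffel symbols:
Γ^x_{y y} = -x
Γ^y_{x y} = 1/x
∇_x V^y = ∂_x V^y + Γ^y_{x j} V^j
  = (0) + (0)(0) + (1/x)(y)
  = y/x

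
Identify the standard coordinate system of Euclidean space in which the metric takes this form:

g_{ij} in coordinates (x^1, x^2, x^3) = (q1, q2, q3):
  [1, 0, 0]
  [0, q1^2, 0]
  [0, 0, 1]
The line element ds^2 = dq1^2 + q1^2 dq2^2 + dq3^2 is dr^2 + r^2 dθ^2 + dz^2 with q1 = r, q2 = θ, q3 = z.
cylindrical coordinates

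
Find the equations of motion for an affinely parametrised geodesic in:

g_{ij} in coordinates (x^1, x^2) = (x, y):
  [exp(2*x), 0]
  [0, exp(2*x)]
Geodesic equation: d^2x^k/dλ^2 + Γ^k_{ij} (dx^i/dλ)(dx^j/dλ) = 0.
Non-zero Christoffel symbols:
Γ^x_{x x} = 1
Γ^x_{y y} = -1
Γ^y_{x y} = 1
Substituting (the symmetric pair Γ^k_{ij}, Γ^k_{ji} combines into a factor 2):
d^2x/dλ^2 + (dx/dλ)^2 - (dy/dλ)^2 = 0
d^2y/dλ^2 + 2 (dx/dλ)(dy/dλ) = 0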